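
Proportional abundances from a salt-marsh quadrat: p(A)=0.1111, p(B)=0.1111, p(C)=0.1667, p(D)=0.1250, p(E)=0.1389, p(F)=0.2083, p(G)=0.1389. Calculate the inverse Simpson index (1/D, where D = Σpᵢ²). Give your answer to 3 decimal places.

6.663

D = 0.1111² + 0.1111² + 0.1667² + 0.125² + 0.1389² + 0.2083² + 0.1389² = 0.0123432 + 0.0123432 + 0.0277889 + 0.0156250 + 0.0192932 + 0.0433889 + 0.0192932 = 0.1500756 (working shown to 7 dp, full precision carried).
So 1/D = 6.66331, i.e. 6.663 to 3 decimal places.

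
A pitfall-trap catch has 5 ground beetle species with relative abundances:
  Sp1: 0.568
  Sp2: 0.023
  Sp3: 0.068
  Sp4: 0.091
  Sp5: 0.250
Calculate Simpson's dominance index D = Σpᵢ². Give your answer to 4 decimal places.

0.3986

D = 0.568² + 0.023² + 0.068² + 0.091² + 0.25² = 0.322624 + 0.000529 + 0.004624 + 0.008281 + 0.062500 = 0.398558 (working shown to 6 dp, full precision carried).
To 4 decimal places, D = 0.3986.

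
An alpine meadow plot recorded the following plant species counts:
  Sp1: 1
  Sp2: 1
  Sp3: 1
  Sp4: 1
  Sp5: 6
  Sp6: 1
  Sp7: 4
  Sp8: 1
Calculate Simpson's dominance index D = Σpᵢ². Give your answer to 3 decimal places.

0.227

Total N = 1+1+1+1+6+1+4+1 = 16, so the proportions are 0.0625, 0.0625, 0.0625, 0.0625, 0.375, 0.0625, 0.25, 0.0625 (working shown to 5 dp, full precision carried).
D = 0.0625² + 0.0625² + 0.0625² + 0.0625² + 0.375² + 0.0625² + 0.25² + 0.0625² = 0.00391 + 0.00391 + 0.00391 + 0.00391 + 0.14062 + 0.00391 + 0.06250 + 0.00391 = 0.22656.
To 3 decimal places, D = 0.227.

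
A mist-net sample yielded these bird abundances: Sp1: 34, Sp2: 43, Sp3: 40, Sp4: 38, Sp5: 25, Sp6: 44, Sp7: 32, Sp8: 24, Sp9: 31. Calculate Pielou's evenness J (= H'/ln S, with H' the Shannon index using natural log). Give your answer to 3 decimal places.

0.991

Total N = 34+43+40+38+25+44+32+24+31 = 311, so the proportions are 0.10932, 0.13826, 0.12862, 0.12219, 0.08039, 0.14148, 0.10289, 0.07717, 0.09968 (working shown to 5 dp, full precision carried).
H' = −Σ pᵢ ln pᵢ = −((-0.24198) + (-0.27357) + (-0.26378) + (-0.25686) + (-0.20265) + (-0.27668) + (-0.23399) + (-0.19769) + (-0.22984)) = 2.17703.
With S = 9 species, ln S = 2.19722, so J = 2.17703/2.19722 = 0.99081, i.e. 0.991 to 3 decimal places.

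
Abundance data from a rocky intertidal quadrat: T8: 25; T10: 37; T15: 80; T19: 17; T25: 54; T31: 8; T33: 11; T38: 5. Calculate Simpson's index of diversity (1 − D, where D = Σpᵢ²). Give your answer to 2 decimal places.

0.79

Total N = 25+37+80+17+54+8+11+5 = 237, so the proportions are 0.1055, 0.1561, 0.3376, 0.0717, 0.2278, 0.0338, 0.0464, 0.0211 (working shown to 4 dp, full precision carried).
D = 0.1055² + 0.1561² + 0.3376² + 0.0717² + 0.2278² + 0.0338² + 0.0464² + 0.0211² = 0.0111 + 0.0244 + 0.1139 + 0.0051 + 0.0519 + 0.0011 + 0.0022 + 0.0004 = 0.2102.
So 1 − D = 0.7898, i.e. 0.79 to 2 decimal places.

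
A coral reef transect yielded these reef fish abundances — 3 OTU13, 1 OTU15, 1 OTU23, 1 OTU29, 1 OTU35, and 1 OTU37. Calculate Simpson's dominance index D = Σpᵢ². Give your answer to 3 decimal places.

Total N = 3+1+1+1+1+1 = 8, so the proportions are 0.375, 0.125, 0.125, 0.125, 0.125, 0.125 (working shown to 5 dp, full precision carried).
D = 0.375² + 0.125² + 0.125² + 0.125² + 0.125² + 0.125² = 0.14062 + 0.01562 + 0.01562 + 0.01562 + 0.01562 + 0.01562 = 0.21875.
To 3 decimal places, D = 0.219.

0.219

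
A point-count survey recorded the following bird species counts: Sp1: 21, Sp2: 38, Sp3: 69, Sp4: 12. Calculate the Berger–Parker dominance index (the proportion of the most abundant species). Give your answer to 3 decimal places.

Total N = 21+38+69+12 = 140, so the proportions are 0.15, 0.27143, 0.49286, 0.08571 (working shown to 5 dp, full precision carried).
The largest proportion is 0.49286, i.e. d = 0.493 to 3 decimal places.

0.493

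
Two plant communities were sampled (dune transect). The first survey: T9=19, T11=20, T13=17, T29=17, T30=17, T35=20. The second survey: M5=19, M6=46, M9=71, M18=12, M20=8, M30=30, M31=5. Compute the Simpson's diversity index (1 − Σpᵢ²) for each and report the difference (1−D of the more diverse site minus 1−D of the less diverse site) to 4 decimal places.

0.0695

The first survey: N=110, proportions 0.172727, 0.181818, 0.154545, 0.154545, 0.154545, 0.181818, giving 1−D = 0.832397 (working shown to 6 dp, full precision carried).
The second survey: N=191, proportions 0.099476, 0.240838, 0.371728, 0.062827, 0.041885, 0.157068, 0.026178, giving 1−D = 0.762863.
Difference = |0.832397 − 0.762863| = 0.069534, i.e. 0.0695 to 4 decimal places.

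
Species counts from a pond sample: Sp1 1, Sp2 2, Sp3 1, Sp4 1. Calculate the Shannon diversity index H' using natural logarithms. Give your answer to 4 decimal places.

1.3322

Total N = 1+2+1+1 = 5, so the proportions are 0.2, 0.4, 0.2, 0.2 (working shown to 6 dp, full precision carried).
Each pᵢ ln pᵢ term: 0.2×(-1.609438)=-0.321888, 0.4×(-0.916291)=-0.366516, 0.2×(-1.609438)=-0.321888, 0.2×(-1.609438)=-0.321888.
Sum = -1.332179, so H' = 1.3322.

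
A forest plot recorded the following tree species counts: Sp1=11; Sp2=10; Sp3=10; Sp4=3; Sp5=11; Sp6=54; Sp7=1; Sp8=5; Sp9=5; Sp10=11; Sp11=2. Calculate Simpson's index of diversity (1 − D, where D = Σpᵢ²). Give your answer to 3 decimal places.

Total N = 11+10+10+3+11+54+1+5+5+11+2 = 123, so the proportions are 0.08943, 0.0813, 0.0813, 0.02439, 0.08943, 0.43902, 0.00813, 0.04065, 0.04065, 0.08943, 0.01626 (working shown to 5 dp, full precision carried).
D = 0.08943² + 0.0813² + 0.0813² + 0.02439² + 0.08943² + 0.43902² + 0.00813² + 0.04065² + 0.04065² + 0.08943² + 0.01626² = 0.00800 + 0.00661 + 0.00661 + 0.00059 + 0.00800 + 0.19274 + 0.00007 + 0.00165 + 0.00165 + 0.00800 + 0.00026 = 0.23419.
So 1 − D = 0.76581, i.e. 0.766 to 3 decimal places.

0.766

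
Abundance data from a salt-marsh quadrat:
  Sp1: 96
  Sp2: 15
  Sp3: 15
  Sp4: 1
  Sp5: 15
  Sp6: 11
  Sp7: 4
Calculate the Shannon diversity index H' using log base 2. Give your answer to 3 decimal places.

Total N = 96+15+15+1+15+11+4 = 157, so the proportions are 0.61146, 0.09554, 0.09554, 0.00637, 0.09554, 0.07006, 0.02548 (working shown to 5 dp, full precision carried).
Each pᵢ log₂ pᵢ term: 0.61146×(-0.70966)=-0.43393, 0.09554×(-3.38773)=-0.32367, 0.09554×(-3.38773)=-0.32367, 0.00637×(-7.29462)=-0.04646, 0.09554×(-3.38773)=-0.32367, 0.07006×(-3.83519)=-0.26871, 0.02548×(-5.29462)=-0.13489.
Sum = -1.85500, so H' = 1.855.

1.855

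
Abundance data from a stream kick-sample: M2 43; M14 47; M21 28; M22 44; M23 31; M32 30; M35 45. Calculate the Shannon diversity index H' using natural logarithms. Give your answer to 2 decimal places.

Total N = 43+47+28+44+31+30+45 = 268, so the proportions are 0.1604, 0.1754, 0.1045, 0.1642, 0.1157, 0.1119, 0.1679 (working shown to 4 dp, full precision carried).
Each pᵢ ln pᵢ term: 0.1604×(-1.8298)=-0.2936, 0.1754×(-1.7408)=-0.3053, 0.1045×(-2.2588)=-0.2360, 0.1642×(-1.8068)=-0.2966, 0.1157×(-2.1570)=-0.2495, 0.1119×(-2.1898)=-0.2451, 0.1679×(-1.7843)=-0.2996.
Sum = -1.9257, so H' = 1.93.

1.93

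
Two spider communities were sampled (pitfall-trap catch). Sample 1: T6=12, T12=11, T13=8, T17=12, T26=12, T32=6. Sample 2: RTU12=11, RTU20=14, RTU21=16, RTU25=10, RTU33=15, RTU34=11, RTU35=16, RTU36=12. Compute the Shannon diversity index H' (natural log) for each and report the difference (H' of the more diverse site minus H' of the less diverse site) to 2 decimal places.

Sample 1: N=61, proportions 0.1967, 0.1803, 0.1311, 0.1967, 0.1967, 0.0984, giving H' = 1.7630 (working shown to 4 dp, full precision carried).
Sample 2: N=105, proportions 0.1048, 0.1333, 0.1524, 0.0952, 0.1429, 0.1048, 0.1524, 0.1143, giving H' = 2.0645.
Difference = |1.7630 − 2.0645| = 0.3015, i.e. 0.30 to 2 decimal places.

0.30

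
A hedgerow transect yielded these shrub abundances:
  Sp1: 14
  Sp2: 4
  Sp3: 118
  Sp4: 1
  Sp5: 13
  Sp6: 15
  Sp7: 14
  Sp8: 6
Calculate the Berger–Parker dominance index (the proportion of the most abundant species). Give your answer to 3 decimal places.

Total N = 14+4+118+1+13+15+14+6 = 185, so the proportions are 0.07568, 0.02162, 0.63784, 0.00541, 0.07027, 0.08108, 0.07568, 0.03243 (working shown to 5 dp, full precision carried).
The largest proportion is 0.63784, i.e. d = 0.638 to 3 decimal places.

0.638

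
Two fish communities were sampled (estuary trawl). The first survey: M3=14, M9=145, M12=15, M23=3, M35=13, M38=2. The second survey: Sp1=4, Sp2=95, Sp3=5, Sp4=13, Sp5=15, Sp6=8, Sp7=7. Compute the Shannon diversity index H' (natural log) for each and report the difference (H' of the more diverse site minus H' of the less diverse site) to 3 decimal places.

0.349

The first survey: N=192, proportions 0.07292, 0.75521, 0.07812, 0.01562, 0.06771, 0.01042, giving H' = 0.89697 (working shown to 5 dp, full precision carried).
The second survey: N=147, proportions 0.02721, 0.64626, 0.03401, 0.08844, 0.10204, 0.05442, 0.04762, giving H' = 1.24599.
Difference = |0.89697 − 1.24599| = 0.34902, i.e. 0.349 to 3 decimal places.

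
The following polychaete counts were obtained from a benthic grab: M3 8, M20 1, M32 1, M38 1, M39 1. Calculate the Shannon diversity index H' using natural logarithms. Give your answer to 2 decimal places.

1.10

Total N = 8+1+1+1+1 = 12, so the proportions are 0.6667, 0.0833, 0.0833, 0.0833, 0.0833 (working shown to 4 dp, full precision carried).
Each pᵢ ln pᵢ term: 0.6667×(-0.4055)=-0.2703, 0.0833×(-2.4849)=-0.2071, 0.0833×(-2.4849)=-0.2071, 0.0833×(-2.4849)=-0.2071, 0.0833×(-2.4849)=-0.2071.
Sum = -1.0986, so H' = 1.10.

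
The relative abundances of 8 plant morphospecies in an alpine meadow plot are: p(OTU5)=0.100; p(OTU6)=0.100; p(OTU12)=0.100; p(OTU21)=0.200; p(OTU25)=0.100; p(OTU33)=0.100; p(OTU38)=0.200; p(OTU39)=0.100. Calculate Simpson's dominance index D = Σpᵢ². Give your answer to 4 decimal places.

0.1400

D = 0.1² + 0.1² + 0.1² + 0.2² + 0.1² + 0.1² + 0.2² + 0.1² = 0.010000 + 0.010000 + 0.010000 + 0.040000 + 0.010000 + 0.010000 + 0.040000 + 0.010000 = 0.140000 (working shown to 6 dp, full precision carried).
To 4 decimal places, D = 0.1400.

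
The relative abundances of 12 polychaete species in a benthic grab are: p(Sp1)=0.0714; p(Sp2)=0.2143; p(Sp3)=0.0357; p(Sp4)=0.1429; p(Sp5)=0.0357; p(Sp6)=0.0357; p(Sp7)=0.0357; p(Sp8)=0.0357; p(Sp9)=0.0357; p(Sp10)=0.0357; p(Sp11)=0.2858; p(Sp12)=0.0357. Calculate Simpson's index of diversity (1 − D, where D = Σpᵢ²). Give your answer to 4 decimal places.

D = 0.0714² + 0.2143² + 0.0357² + 0.1429² + 0.0357² + 0.0357² + 0.0357² + 0.0357² + 0.0357² + 0.0357² + 0.2858² + 0.0357² = 0.005098 + 0.045924 + 0.001274 + 0.020420 + 0.001274 + 0.001274 + 0.001274 + 0.001274 + 0.001274 + 0.001274 + 0.081682 + 0.001274 = 0.163320 (working shown to 6 dp, full precision carried).
So 1 − D = 0.836680, i.e. 0.8367 to 4 decimal places.

0.8367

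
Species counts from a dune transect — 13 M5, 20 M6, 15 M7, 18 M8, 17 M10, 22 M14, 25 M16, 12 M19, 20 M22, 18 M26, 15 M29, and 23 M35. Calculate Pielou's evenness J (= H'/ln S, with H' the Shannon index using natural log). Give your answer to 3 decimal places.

0.991

Total N = 13+20+15+18+17+22+25+12+20+18+15+23 = 218, so the proportions are 0.05963, 0.09174, 0.06881, 0.08257, 0.07798, 0.10092, 0.11468, 0.05505, 0.09174, 0.08257, 0.06881, 0.1055 (working shown to 5 dp, full precision carried).
H' = −Σ pᵢ ln pᵢ = −((-0.16814) + (-0.21915) + (-0.18416) + (-0.20594) + (-0.19895) + (-0.23145) + (-0.24835) + (-0.15961) + (-0.21915) + (-0.20594) + (-0.18416) + (-0.23728)) = 2.46228.
With S = 12 species, ln S = 2.48491, so J = 2.46228/2.48491 = 0.99089, i.e. 0.991 to 3 decimal places.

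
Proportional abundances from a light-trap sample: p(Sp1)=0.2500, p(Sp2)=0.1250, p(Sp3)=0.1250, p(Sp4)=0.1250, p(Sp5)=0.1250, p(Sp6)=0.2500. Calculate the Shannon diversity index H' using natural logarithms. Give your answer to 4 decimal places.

1.7329

Each pᵢ ln pᵢ term (working shown to 6 dp, full precision carried): 0.25×(-1.386294)=-0.346574, 0.125×(-2.079442)=-0.259930, 0.125×(-2.079442)=-0.259930, 0.125×(-2.079442)=-0.259930, 0.125×(-2.079442)=-0.259930, 0.25×(-1.386294)=-0.346574.
Sum = -1.732868, so H' = 1.7329.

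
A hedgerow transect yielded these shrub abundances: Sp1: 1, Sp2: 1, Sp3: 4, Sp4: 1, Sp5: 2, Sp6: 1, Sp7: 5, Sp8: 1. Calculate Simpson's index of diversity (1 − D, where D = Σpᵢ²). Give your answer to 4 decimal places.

0.8047

Total N = 1+1+4+1+2+1+5+1 = 16, so the proportions are 0.0625, 0.0625, 0.25, 0.0625, 0.125, 0.0625, 0.3125, 0.0625 (working shown to 6 dp, full precision carried).
D = 0.0625² + 0.0625² + 0.25² + 0.0625² + 0.125² + 0.0625² + 0.3125² + 0.0625² = 0.003906 + 0.003906 + 0.062500 + 0.003906 + 0.015625 + 0.003906 + 0.097656 + 0.003906 = 0.195312.
So 1 − D = 0.804688, i.e. 0.8047 to 4 decimal places.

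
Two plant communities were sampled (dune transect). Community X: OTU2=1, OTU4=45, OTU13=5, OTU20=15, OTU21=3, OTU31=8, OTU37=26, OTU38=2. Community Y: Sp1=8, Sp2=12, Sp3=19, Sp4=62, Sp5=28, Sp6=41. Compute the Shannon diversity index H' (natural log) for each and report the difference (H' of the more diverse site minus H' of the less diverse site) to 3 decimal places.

Community X: N=105, proportions 0.009524, 0.428571, 0.047619, 0.142857, 0.028571, 0.07619, 0.247619, 0.019048, giving H' = 1.549237 (working shown to 6 dp, full precision carried).
Community Y: N=170, proportions 0.047059, 0.070588, 0.111765, 0.364706, 0.164706, 0.241176, giving H' = 1.583803.
Difference = |1.549237 − 1.583803| = 0.034566, i.e. 0.035 to 3 decimal places.

0.035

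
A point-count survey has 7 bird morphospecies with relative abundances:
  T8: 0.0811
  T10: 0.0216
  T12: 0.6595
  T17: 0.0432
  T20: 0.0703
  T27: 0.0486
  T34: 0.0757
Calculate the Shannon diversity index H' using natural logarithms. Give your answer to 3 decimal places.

Each pᵢ ln pᵢ term (working shown to 5 dp, full precision carried): 0.0811×(-2.51207)=-0.20373, 0.0216×(-3.83506)=-0.08284, 0.6595×(-0.41627)=-0.27453, 0.0432×(-3.14191)=-0.13573, 0.0703×(-2.65498)=-0.18665, 0.0486×(-3.02413)=-0.14697, 0.0757×(-2.58098)=-0.19538.
Sum = -1.22583, so H' = 1.226.

1.226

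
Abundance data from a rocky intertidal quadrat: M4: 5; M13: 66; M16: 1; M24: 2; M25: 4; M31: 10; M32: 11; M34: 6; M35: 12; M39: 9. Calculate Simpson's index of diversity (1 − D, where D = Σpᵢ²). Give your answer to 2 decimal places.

Total N = 5+66+1+2+4+10+11+6+12+9 = 126, so the proportions are 0.0397, 0.5238, 0.0079, 0.0159, 0.0317, 0.0794, 0.0873, 0.0476, 0.0952, 0.0714 (working shown to 4 dp, full precision carried).
D = 0.0397² + 0.5238² + 0.0079² + 0.0159² + 0.0317² + 0.0794² + 0.0873² + 0.0476² + 0.0952² + 0.0714² = 0.0016 + 0.2744 + 0.0001 + 0.0003 + 0.0010 + 0.0063 + 0.0076 + 0.0023 + 0.0091 + 0.0051 = 0.3076.
So 1 − D = 0.6924, i.e. 0.69 to 2 decimal places.

0.69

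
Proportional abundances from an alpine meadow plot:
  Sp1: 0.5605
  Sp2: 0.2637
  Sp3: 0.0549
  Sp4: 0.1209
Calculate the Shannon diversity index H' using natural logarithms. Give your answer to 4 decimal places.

1.0908

Each pᵢ ln pᵢ term (working shown to 6 dp, full precision carried): 0.5605×(-0.578926)=-0.324488, 0.2637×(-1.332943)=-0.351497, 0.0549×(-2.902242)=-0.159333, 0.1209×(-2.112792)=-0.255436.
Sum = -1.090755, so H' = 1.0908.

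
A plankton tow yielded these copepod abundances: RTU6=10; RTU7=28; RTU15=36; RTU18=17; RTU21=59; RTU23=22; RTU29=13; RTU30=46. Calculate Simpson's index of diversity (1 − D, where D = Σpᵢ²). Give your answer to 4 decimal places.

Total N = 10+28+36+17+59+22+13+46 = 231, so the proportions are 0.04329, 0.121212, 0.155844, 0.073593, 0.255411, 0.095238, 0.056277, 0.199134 (working shown to 6 dp, full precision carried).
D = 0.04329² + 0.121212² + 0.155844² + 0.073593² + 0.255411² + 0.095238² + 0.056277² + 0.199134² = 0.001874 + 0.014692 + 0.024287 + 0.005416 + 0.065235 + 0.009070 + 0.003167 + 0.039654 = 0.163396.
So 1 − D = 0.836604, i.e. 0.8366 to 4 decimal places.

0.8366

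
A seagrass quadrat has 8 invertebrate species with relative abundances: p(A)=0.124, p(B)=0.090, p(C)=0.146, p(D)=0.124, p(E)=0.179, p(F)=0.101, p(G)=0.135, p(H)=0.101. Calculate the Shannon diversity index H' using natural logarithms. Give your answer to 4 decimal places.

2.0567

Each pᵢ ln pᵢ term (working shown to 6 dp, full precision carried): 0.124×(-2.087474)=-0.258847, 0.09×(-2.407946)=-0.216715, 0.146×(-1.924149)=-0.280926, 0.124×(-2.087474)=-0.258847, 0.179×(-1.720369)=-0.307946, 0.101×(-2.292635)=-0.231556, 0.135×(-2.002481)=-0.270335, 0.101×(-2.292635)=-0.231556.
Sum = -2.056728, so H' = 2.0567.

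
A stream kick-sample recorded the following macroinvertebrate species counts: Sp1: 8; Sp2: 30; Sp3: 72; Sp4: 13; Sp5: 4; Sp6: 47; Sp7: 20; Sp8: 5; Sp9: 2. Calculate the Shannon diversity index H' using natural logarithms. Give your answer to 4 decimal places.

1.7422

Total N = 8+30+72+13+4+47+20+5+2 = 201, so the proportions are 0.039801, 0.149254, 0.358209, 0.064677, 0.0199, 0.233831, 0.099502, 0.024876, 0.00995 (working shown to 6 dp, full precision carried).
Each pᵢ ln pᵢ term: 0.039801×(-3.223863)=-0.128313, 0.149254×(-1.902108)=-0.283897, 0.358209×(-1.026639)=-0.367751, 0.064677×(-2.738356)=-0.177108, 0.0199×(-3.917011)=-0.077950, 0.233831×(-1.453157)=-0.339793, 0.099502×(-2.307573)=-0.229609, 0.024876×(-3.693867)=-0.091887, 0.00995×(-4.610158)=-0.045872.
Sum = -1.742181, so H' = 1.7422.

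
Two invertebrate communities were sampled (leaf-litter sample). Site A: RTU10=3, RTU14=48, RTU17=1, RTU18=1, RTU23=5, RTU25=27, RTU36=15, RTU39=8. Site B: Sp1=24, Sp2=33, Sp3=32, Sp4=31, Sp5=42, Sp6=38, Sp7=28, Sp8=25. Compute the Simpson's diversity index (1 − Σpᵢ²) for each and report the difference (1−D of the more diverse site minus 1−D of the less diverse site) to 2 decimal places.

Site A: N=108, proportions 0.0278, 0.4444, 0.0093, 0.0093, 0.0463, 0.25, 0.1389, 0.0741, giving 1−D = 0.7121 (working shown to 4 dp, full precision carried).
Site B: N=253, proportions 0.0949, 0.1304, 0.1265, 0.1225, 0.166, 0.1502, 0.1107, 0.0988, giving 1−D = 0.8708.
Difference = |0.7121 − 0.8708| = 0.1587, i.e. 0.16 to 2 decimal places.

0.16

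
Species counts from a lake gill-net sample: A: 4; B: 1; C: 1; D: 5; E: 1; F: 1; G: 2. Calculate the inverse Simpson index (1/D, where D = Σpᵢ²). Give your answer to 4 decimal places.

4.5918

Total N = 4+1+1+5+1+1+2 = 15, so the proportions are 0.26666667, 0.06666667, 0.06666667, 0.33333333, 0.06666667, 0.06666667, 0.13333333 (working shown to 8 dp, full precision carried).
D = 0.26666667² + 0.06666667² + 0.06666667² + 0.33333333² + 0.06666667² + 0.06666667² + 0.13333333² = 0.07111111 + 0.00444444 + 0.00444444 + 0.11111111 + 0.00444444 + 0.00444444 + 0.01777778 = 0.21777778.
So 1/D = 4.591837, i.e. 4.5918 to 4 decimal places.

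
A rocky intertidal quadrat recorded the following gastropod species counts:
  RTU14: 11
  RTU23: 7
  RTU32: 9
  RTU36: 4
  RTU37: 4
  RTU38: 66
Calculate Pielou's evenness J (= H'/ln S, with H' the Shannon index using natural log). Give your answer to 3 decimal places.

0.656

Total N = 11+7+9+4+4+66 = 101, so the proportions are 0.10891, 0.06931, 0.08911, 0.0396, 0.0396, 0.65347 (working shown to 5 dp, full precision carried).
H' = −Σ pᵢ ln pᵢ = −((-0.24148) + (-0.18499) + (-0.21546) + (-0.12787) + (-0.12787) + (-0.27803)) = 1.17571.
With S = 6 species, ln S = 1.79176, so J = 1.17571/1.79176 = 0.65617, i.e. 0.656 to 3 decimal places.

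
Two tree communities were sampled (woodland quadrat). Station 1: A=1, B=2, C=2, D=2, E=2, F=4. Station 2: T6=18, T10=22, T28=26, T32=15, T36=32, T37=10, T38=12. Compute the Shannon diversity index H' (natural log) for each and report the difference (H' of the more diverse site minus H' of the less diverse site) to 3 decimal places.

0.163

Station 1: N=13, proportions 0.07692, 0.15385, 0.15385, 0.15385, 0.15385, 0.30769, giving H' = 1.71185 (working shown to 5 dp, full precision carried).
Station 2: N=135, proportions 0.13333, 0.16296, 0.19259, 0.11111, 0.23704, 0.07407, 0.08889, giving H' = 1.87484.
Difference = |1.71185 − 1.87484| = 0.16299, i.e. 0.163 to 3 decimal places.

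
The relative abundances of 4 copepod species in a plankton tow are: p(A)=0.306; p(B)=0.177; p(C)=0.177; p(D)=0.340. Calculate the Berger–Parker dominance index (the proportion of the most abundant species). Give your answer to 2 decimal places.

The largest proportion is 0.34, i.e. d = 0.34 to 2 decimal places.

0.34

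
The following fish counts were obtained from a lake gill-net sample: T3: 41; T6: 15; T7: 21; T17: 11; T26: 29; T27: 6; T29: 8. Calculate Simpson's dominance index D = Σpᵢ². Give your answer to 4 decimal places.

Total N = 41+15+21+11+29+6+8 = 131, so the proportions are 0.312977, 0.114504, 0.160305, 0.083969, 0.221374, 0.045802, 0.061069 (working shown to 6 dp, full precision carried).
D = 0.312977² + 0.114504² + 0.160305² + 0.083969² + 0.221374² + 0.045802² + 0.061069² = 0.097955 + 0.013111 + 0.025698 + 0.007051 + 0.049006 + 0.002098 + 0.003729 = 0.198648.
To 4 decimal places, D = 0.1986.

0.1986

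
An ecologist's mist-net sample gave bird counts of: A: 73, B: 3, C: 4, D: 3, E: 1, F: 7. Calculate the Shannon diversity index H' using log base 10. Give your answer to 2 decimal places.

0.34

Total N = 73+3+4+3+1+7 = 91, so the proportions are 0.8022, 0.033, 0.044, 0.033, 0.011, 0.0769 (working shown to 4 dp, full precision carried).
Each pᵢ log₁₀ pᵢ term: 0.8022×(-0.0957)=-0.0768, 0.033×(-1.4819)=-0.0489, 0.044×(-1.3570)=-0.0596, 0.033×(-1.4819)=-0.0489, 0.011×(-1.9590)=-0.0215, 0.0769×(-1.1139)=-0.0857.
Sum = -0.3414, so H' = 0.34.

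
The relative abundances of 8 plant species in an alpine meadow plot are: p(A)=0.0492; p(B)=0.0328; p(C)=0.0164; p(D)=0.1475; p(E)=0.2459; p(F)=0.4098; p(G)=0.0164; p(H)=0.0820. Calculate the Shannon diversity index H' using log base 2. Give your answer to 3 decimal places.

Each pᵢ log₂ pᵢ term (working shown to 5 dp, full precision carried): 0.0492×(-4.34520)=-0.21378, 0.0328×(-4.93016)=-0.16171, 0.0164×(-5.93016)=-0.09725, 0.1475×(-2.76121)=-0.40728, 0.2459×(-2.02386)=-0.49767, 0.4098×(-1.28701)=-0.52742, 0.0164×(-5.93016)=-0.09725, 0.082×(-3.60823)=-0.29588.
Sum = -2.29824, so H' = 2.298.

2.298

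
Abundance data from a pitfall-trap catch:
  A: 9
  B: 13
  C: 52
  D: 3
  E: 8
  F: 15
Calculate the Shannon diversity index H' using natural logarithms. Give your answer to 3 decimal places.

Total N = 9+13+52+3+8+15 = 100, so the proportions are 0.09, 0.13, 0.52, 0.03, 0.08, 0.15 (working shown to 5 dp, full precision carried).
Each pᵢ ln pᵢ term: 0.09×(-2.40795)=-0.21672, 0.13×(-2.04022)=-0.26523, 0.52×(-0.65393)=-0.34004, 0.03×(-3.50656)=-0.10520, 0.08×(-2.52573)=-0.20206, 0.15×(-1.89712)=-0.28457.
Sum = -1.41381, so H' = 1.414.

1.414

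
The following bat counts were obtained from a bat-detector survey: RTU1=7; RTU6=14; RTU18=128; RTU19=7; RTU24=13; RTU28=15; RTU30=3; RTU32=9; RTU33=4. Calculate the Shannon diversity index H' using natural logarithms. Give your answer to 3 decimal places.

1.359

Total N = 7+14+128+7+13+15+3+9+4 = 200, so the proportions are 0.035, 0.07, 0.64, 0.035, 0.065, 0.075, 0.015, 0.045, 0.02 (working shown to 5 dp, full precision carried).
Each pᵢ ln pᵢ term: 0.035×(-3.35241)=-0.11733, 0.07×(-2.65926)=-0.18615, 0.64×(-0.44629)=-0.28562, 0.035×(-3.35241)=-0.11733, 0.065×(-2.73337)=-0.17767, 0.075×(-2.59027)=-0.19427, 0.015×(-4.19971)=-0.06300, 0.045×(-3.10109)=-0.13955, 0.02×(-3.91202)=-0.07824.
Sum = -1.35916, so H' = 1.359.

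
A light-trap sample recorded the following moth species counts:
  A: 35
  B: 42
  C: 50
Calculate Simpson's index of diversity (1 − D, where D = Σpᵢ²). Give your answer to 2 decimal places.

Total N = 35+42+50 = 127, so the proportions are 0.2756, 0.3307, 0.3937 (working shown to 4 dp, full precision carried).
D = 0.2756² + 0.3307² + 0.3937² = 0.0760 + 0.1094 + 0.1550 = 0.3403.
So 1 − D = 0.6597, i.e. 0.66 to 2 decimal places.

0.66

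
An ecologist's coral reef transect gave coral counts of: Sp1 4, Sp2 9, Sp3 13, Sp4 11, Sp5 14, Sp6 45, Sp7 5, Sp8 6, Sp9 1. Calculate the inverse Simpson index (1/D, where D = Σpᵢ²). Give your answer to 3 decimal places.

4.369

Total N = 4+9+13+11+14+45+5+6+1 = 108, so the proportions are 0.037037, 0.0833333, 0.1203704, 0.1018519, 0.1296296, 0.4166667, 0.0462963, 0.0555556, 0.0092593 (working shown to 7 dp, full precision carried).
D = 0.037037² + 0.0833333² + 0.1203704² + 0.1018519² + 0.1296296² + 0.4166667² + 0.0462963² + 0.0555556² + 0.0092593² = 0.0013717 + 0.0069444 + 0.0144890 + 0.0103738 + 0.0168038 + 0.1736111 + 0.0021433 + 0.0030864 + 0.0000857 = 0.2289095.
So 1/D = 4.36854, i.e. 4.369 to 3 decimal places.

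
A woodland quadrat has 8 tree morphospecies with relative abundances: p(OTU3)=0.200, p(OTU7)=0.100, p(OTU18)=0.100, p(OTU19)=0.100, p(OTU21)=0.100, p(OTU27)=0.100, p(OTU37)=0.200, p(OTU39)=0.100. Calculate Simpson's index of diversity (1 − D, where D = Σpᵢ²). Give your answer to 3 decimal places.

D = 0.2² + 0.1² + 0.1² + 0.1² + 0.1² + 0.1² + 0.2² + 0.1² = 0.04000 + 0.01000 + 0.01000 + 0.01000 + 0.01000 + 0.01000 + 0.04000 + 0.01000 = 0.14000 (working shown to 5 dp, full precision carried).
So 1 − D = 0.86000, i.e. 0.860 to 3 decimal places.

0.860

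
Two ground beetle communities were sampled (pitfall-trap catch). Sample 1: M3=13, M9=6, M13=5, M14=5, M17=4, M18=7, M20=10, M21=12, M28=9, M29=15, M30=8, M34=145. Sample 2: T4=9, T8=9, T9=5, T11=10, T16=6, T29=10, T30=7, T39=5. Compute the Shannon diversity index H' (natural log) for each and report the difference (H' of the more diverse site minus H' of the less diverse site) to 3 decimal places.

Sample 1: N=239, proportions 0.054393, 0.025105, 0.020921, 0.020921, 0.016736, 0.029289, 0.041841, 0.050209, 0.037657, 0.062762, 0.033473, 0.606695, giving H' = 1.581659 (working shown to 6 dp, full precision carried).
Sample 2: N=61, proportions 0.147541, 0.147541, 0.081967, 0.163934, 0.098361, 0.163934, 0.114754, 0.081967, giving H' = 2.044184.
Difference = |1.581659 − 2.044184| = 0.462525, i.e. 0.463 to 3 decimal places.

0.463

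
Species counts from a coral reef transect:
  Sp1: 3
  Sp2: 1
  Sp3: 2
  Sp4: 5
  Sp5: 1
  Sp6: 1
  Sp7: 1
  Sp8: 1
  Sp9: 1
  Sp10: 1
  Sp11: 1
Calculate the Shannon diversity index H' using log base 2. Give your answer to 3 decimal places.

3.150

Total N = 3+1+2+5+1+1+1+1+1+1+1 = 18, so the proportions are 0.16667, 0.05556, 0.11111, 0.27778, 0.05556, 0.05556, 0.05556, 0.05556, 0.05556, 0.05556, 0.05556 (working shown to 5 dp, full precision carried).
Each pᵢ log₂ pᵢ term: 0.16667×(-2.58496)=-0.43083, 0.05556×(-4.16993)=-0.23166, 0.11111×(-3.16993)=-0.35221, 0.27778×(-1.84800)=-0.51333, 0.05556×(-4.16993)=-0.23166, 0.05556×(-4.16993)=-0.23166, 0.05556×(-4.16993)=-0.23166, 0.05556×(-4.16993)=-0.23166, 0.05556×(-4.16993)=-0.23166, 0.05556×(-4.16993)=-0.23166, 0.05556×(-4.16993)=-0.23166.
Sum = -3.14967, so H' = 3.150.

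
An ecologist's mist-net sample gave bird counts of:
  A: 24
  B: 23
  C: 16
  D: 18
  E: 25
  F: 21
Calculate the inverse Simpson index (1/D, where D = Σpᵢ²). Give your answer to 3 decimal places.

Total N = 24+23+16+18+25+21 = 127, so the proportions are 0.1889764, 0.1811024, 0.1259843, 0.1417323, 0.1968504, 0.1653543 (working shown to 7 dp, full precision carried).
D = 0.1889764² + 0.1811024² + 0.1259843² + 0.1417323² + 0.1968504² + 0.1653543² = 0.0357121 + 0.0327981 + 0.0158720 + 0.0200880 + 0.0387501 + 0.0273421 = 0.1705623.
So 1/D = 5.86296, i.e. 5.863 to 3 decimal places.

5.863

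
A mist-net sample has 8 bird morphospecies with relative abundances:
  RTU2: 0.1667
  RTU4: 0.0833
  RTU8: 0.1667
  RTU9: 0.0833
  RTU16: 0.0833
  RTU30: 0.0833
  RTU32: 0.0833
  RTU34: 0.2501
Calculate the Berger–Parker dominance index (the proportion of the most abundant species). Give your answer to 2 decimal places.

0.25

The largest proportion is 0.2501, i.e. d = 0.25 to 2 decimal places.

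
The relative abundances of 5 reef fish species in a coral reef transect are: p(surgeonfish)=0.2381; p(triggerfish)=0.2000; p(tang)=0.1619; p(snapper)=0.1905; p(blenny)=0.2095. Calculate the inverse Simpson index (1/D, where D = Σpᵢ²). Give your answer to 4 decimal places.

D = 0.2381² + 0.2² + 0.1619² + 0.1905² + 0.2095² = 0.05669161 + 0.04000000 + 0.02621161 + 0.03629025 + 0.04389025 = 0.20308372 (working shown to 8 dp, full precision carried).
So 1/D = 4.924078, i.e. 4.9241 to 4 decimal places.

4.9241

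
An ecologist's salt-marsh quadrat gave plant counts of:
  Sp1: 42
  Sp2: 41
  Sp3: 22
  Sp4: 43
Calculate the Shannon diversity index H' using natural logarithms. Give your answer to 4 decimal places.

1.3555

Total N = 42+41+22+43 = 148, so the proportions are 0.283784, 0.277027, 0.148649, 0.290541 (working shown to 6 dp, full precision carried).
Each pᵢ ln pᵢ term: 0.283784×(-1.259543)=-0.357438, 0.277027×(-1.283640)=-0.355603, 0.148649×(-1.906170)=-0.283350, 0.290541×(-1.236012)=-0.359112.
Sum = -1.355502, so H' = 1.3555.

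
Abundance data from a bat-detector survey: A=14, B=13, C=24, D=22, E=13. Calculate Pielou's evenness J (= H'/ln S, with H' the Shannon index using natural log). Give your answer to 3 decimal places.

Total N = 14+13+24+22+13 = 86, so the proportions are 0.16279, 0.15116, 0.27907, 0.25581, 0.15116 (working shown to 5 dp, full precision carried).
H' = −Σ pᵢ ln pᵢ = −((-0.29551) + (-0.28561) + (-0.35617) + (-0.34875) + (-0.28561)) = 1.57165.
With S = 5 species, ln S = 1.60944, so J = 1.57165/1.60944 = 0.97652, i.e. 0.977 to 3 decimal places.

0.977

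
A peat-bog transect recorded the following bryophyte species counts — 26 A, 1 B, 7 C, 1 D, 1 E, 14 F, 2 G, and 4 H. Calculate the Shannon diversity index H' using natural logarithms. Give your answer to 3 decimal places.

1.486

Total N = 26+1+7+1+1+14+2+4 = 56, so the proportions are 0.46429, 0.01786, 0.125, 0.01786, 0.01786, 0.25, 0.03571, 0.07143 (working shown to 5 dp, full precision carried).
Each pᵢ ln pᵢ term: 0.46429×(-0.76726)=-0.35623, 0.01786×(-4.02535)=-0.07188, 0.125×(-2.07944)=-0.25993, 0.01786×(-4.02535)=-0.07188, 0.01786×(-4.02535)=-0.07188, 0.25×(-1.38629)=-0.34657, 0.03571×(-3.33220)=-0.11901, 0.07143×(-2.63906)=-0.18850.
Sum = -1.48588, so H' = 1.486.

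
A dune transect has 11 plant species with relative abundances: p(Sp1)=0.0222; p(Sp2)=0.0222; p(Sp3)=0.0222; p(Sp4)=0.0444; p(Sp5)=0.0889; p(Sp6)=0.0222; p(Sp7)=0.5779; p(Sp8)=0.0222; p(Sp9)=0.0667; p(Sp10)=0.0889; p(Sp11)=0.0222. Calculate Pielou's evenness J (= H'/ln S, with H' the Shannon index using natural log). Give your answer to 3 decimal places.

H' = −Σ pᵢ ln pᵢ = −((-0.08453) + (-0.08453) + (-0.08453) + (-0.13828) + (-0.21516) + (-0.08453) + (-0.31689) + (-0.08453) + (-0.18059) + (-0.21516) + (-0.08453)) = 1.57327 (working shown to 5 dp, full precision carried).
With S = 11 species, ln S = 2.39790, so J = 1.57327/2.39790 = 0.65611, i.e. 0.656 to 3 decimal places.

0.656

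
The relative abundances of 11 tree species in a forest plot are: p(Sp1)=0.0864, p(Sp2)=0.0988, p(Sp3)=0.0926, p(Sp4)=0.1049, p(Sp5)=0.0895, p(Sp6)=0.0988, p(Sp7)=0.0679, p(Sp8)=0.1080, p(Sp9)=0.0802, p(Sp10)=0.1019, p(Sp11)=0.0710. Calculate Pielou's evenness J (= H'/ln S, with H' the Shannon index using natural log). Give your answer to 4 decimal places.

0.9957

H' = −Σ pᵢ ln pᵢ = −((-0.211574) + (-0.228688) + (-0.220339) + (-0.236523) + (-0.216010) + (-0.228688) + (-0.182632) + (-0.240367) + (-0.202363) + (-0.232715) + (-0.187800)) = 2.387700 (working shown to 6 dp, full precision carried).
With S = 11 species, ln S = 2.397895, so J = 2.387700/2.397895 = 0.995748, i.e. 0.9957 to 4 decimal places.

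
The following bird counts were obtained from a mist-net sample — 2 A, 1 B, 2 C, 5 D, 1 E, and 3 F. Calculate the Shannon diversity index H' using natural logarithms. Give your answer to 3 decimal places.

1.631

Total N = 2+1+2+5+1+3 = 14, so the proportions are 0.14286, 0.07143, 0.14286, 0.35714, 0.07143, 0.21429 (working shown to 5 dp, full precision carried).
Each pᵢ ln pᵢ term: 0.14286×(-1.94591)=-0.27799, 0.07143×(-2.63906)=-0.18850, 0.14286×(-1.94591)=-0.27799, 0.35714×(-1.02962)=-0.36772, 0.07143×(-2.63906)=-0.18850, 0.21429×(-1.54045)=-0.33010.
Sum = -1.63080, so H' = 1.631.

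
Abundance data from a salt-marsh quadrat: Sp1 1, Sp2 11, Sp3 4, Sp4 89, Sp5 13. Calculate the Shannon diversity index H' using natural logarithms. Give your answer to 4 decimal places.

Total N = 1+11+4+89+13 = 118, so the proportions are 0.008475, 0.09322, 0.033898, 0.754237, 0.110169 (working shown to 6 dp, full precision carried).
Each pᵢ ln pᵢ term: 0.008475×(-4.770685)=-0.040430, 0.09322×(-2.372789)=-0.221192, 0.033898×(-3.384390)=-0.114725, 0.754237×(-0.282048)=-0.212731, 0.110169×(-2.205735)=-0.243005.
Sum = -0.832083, so H' = 0.8321.

0.8321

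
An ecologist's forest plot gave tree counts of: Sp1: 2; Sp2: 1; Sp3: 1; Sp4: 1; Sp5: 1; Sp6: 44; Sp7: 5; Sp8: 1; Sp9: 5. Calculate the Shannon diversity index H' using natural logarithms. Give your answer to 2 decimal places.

Total N = 2+1+1+1+1+44+5+1+5 = 61, so the proportions are 0.0328, 0.0164, 0.0164, 0.0164, 0.0164, 0.7213, 0.082, 0.0164, 0.082 (working shown to 4 dp, full precision carried).
Each pᵢ ln pᵢ term: 0.0328×(-3.4177)=-0.1121, 0.0164×(-4.1109)=-0.0674, 0.0164×(-4.1109)=-0.0674, 0.0164×(-4.1109)=-0.0674, 0.0164×(-4.1109)=-0.0674, 0.7213×(-0.3267)=-0.2356, 0.082×(-2.5014)=-0.2050, 0.0164×(-4.1109)=-0.0674, 0.082×(-2.5014)=-0.2050.
Sum = -1.0947, so H' = 1.09.

1.09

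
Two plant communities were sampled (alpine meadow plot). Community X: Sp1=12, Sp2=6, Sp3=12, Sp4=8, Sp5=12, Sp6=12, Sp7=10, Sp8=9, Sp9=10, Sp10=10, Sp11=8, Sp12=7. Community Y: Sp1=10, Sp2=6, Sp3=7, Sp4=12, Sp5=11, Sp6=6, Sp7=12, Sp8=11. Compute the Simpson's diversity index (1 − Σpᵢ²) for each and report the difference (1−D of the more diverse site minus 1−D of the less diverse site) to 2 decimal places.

0.05

Community X: N=116, proportions 0.10345, 0.05172, 0.10345, 0.06897, 0.10345, 0.10345, 0.08621, 0.07759, 0.08621, 0.08621, 0.06897, 0.06034, giving 1−D = 0.91305 (working shown to 5 dp, full precision carried).
Community Y: N=75, proportions 0.13333, 0.08, 0.09333, 0.16, 0.14667, 0.08, 0.16, 0.14667, giving 1−D = 0.86649.
Difference = |0.91305 − 0.86649| = 0.04656, i.e. 0.05 to 2 decimal places.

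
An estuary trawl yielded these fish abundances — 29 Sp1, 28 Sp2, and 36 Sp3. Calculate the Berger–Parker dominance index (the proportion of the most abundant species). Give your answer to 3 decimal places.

Total N = 29+28+36 = 93, so the proportions are 0.31183, 0.30108, 0.3871 (working shown to 5 dp, full precision carried).
The largest proportion is 0.3871, i.e. d = 0.387 to 3 decimal places.

0.387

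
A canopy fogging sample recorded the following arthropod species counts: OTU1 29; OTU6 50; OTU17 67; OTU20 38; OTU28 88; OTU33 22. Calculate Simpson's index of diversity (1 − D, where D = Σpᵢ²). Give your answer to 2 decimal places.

Total N = 29+50+67+38+88+22 = 294, so the proportions are 0.0986, 0.1701, 0.2279, 0.1293, 0.2993, 0.0748 (working shown to 4 dp, full precision carried).
D = 0.0986² + 0.1701² + 0.2279² + 0.1293² + 0.2993² + 0.0748² = 0.0097 + 0.0289 + 0.0519 + 0.0167 + 0.0896 + 0.0056 = 0.2025.
So 1 − D = 0.7975, i.e. 0.80 to 2 decimal places.

0.80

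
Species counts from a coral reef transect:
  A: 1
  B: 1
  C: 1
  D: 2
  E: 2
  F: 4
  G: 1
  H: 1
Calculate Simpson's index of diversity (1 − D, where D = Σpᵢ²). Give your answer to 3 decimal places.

0.828

Total N = 1+1+1+2+2+4+1+1 = 13, so the proportions are 0.07692, 0.07692, 0.07692, 0.15385, 0.15385, 0.30769, 0.07692, 0.07692 (working shown to 5 dp, full precision carried).
D = 0.07692² + 0.07692² + 0.07692² + 0.15385² + 0.15385² + 0.30769² + 0.07692² + 0.07692² = 0.00592 + 0.00592 + 0.00592 + 0.02367 + 0.02367 + 0.09467 + 0.00592 + 0.00592 = 0.17160.
So 1 − D = 0.82840, i.e. 0.828 to 3 decimal places.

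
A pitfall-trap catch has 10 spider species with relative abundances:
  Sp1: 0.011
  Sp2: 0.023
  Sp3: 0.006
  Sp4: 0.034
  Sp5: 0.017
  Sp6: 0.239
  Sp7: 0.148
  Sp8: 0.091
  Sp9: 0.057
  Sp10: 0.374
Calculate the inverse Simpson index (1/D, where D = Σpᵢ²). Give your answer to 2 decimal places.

D = 0.011² + 0.023² + 0.006² + 0.034² + 0.017² + 0.239² + 0.148² + 0.091² + 0.057² + 0.374² = 0.000121 + 0.000529 + 0.000036 + 0.001156 + 0.000289 + 0.057121 + 0.021904 + 0.008281 + 0.003249 + 0.139876 = 0.232562 (working shown to 6 dp, full precision carried).
So 1/D = 4.2999, i.e. 4.30 to 2 decimal places.

4.30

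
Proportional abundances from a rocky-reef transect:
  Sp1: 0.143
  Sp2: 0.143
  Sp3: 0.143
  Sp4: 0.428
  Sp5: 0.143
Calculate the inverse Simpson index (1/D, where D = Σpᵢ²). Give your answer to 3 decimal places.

D = 0.143² + 0.143² + 0.143² + 0.428² + 0.143² = 0.0204490 + 0.0204490 + 0.0204490 + 0.1831840 + 0.0204490 = 0.2649800 (working shown to 7 dp, full precision carried).
So 1/D = 3.77387, i.e. 3.774 to 3 decimal places.

3.774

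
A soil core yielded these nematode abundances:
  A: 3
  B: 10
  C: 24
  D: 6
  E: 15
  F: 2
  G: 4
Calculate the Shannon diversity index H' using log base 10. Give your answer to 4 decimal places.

0.7144

Total N = 3+10+24+6+15+2+4 = 64, so the proportions are 0.046875, 0.15625, 0.375, 0.09375, 0.234375, 0.03125, 0.0625 (working shown to 6 dp, full precision carried).
Each pᵢ log₁₀ pᵢ term: 0.046875×(-1.329059)=-0.062300, 0.15625×(-0.806180)=-0.125966, 0.375×(-0.425969)=-0.159738, 0.09375×(-1.028029)=-0.096378, 0.234375×(-0.630089)=-0.147677, 0.03125×(-1.505150)=-0.047036, 0.0625×(-1.204120)=-0.075257.
Sum = -0.714352, so H' = 0.7144.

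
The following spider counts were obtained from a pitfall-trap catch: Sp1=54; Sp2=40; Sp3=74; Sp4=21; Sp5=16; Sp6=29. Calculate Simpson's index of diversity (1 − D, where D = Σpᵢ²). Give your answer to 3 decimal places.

0.789

Total N = 54+40+74+21+16+29 = 234, so the proportions are 0.23077, 0.17094, 0.31624, 0.08974, 0.06838, 0.12393 (working shown to 5 dp, full precision carried).
D = 0.23077² + 0.17094² + 0.31624² + 0.08974² + 0.06838² + 0.12393² = 0.05325 + 0.02922 + 0.10001 + 0.00805 + 0.00468 + 0.01536 = 0.21057.
So 1 − D = 0.78943, i.e. 0.789 to 3 decimal places.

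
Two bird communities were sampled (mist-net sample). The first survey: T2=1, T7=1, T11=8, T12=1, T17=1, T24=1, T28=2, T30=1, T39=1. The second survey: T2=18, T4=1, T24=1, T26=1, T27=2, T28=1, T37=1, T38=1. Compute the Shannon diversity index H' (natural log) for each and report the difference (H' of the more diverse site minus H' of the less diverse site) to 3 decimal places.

0.569

The first survey: N=17, proportions 0.058824, 0.058824, 0.470588, 0.058824, 0.058824, 0.058824, 0.117647, 0.058824, 0.058824, giving H' = 1.773106 (working shown to 6 dp, full precision carried).
The second survey: N=26, proportions 0.692308, 0.038462, 0.038462, 0.038462, 0.076923, 0.038462, 0.038462, 0.038462, giving H' = 1.203751.
Difference = |1.773106 − 1.203751| = 0.569355, i.e. 0.569 to 3 decimal places.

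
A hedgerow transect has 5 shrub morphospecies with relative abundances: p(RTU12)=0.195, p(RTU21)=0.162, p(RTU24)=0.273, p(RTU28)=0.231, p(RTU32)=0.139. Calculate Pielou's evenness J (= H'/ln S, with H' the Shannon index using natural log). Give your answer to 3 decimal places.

H' = −Σ pᵢ ln pᵢ = −((-0.31878) + (-0.29487) + (-0.35443) + (-0.33849) + (-0.27429)) = 1.58085 (working shown to 5 dp, full precision carried).
With S = 5 species, ln S = 1.60944, so J = 1.58085/1.60944 = 0.98224, i.e. 0.982 to 3 decimal places.

0.982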